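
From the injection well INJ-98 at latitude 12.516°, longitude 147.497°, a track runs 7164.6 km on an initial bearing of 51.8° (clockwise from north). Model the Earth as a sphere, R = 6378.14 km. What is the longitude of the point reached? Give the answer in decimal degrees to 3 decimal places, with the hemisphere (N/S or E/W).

δ = d/R = 7164.6/6378.14 = 1.123306 rad
φ₂ = arcsin(sin φ₁ cos δ + cos φ₁ sin δ cos θ)
   = arcsin(0.21671·0.43270 + 0.97624·0.90154·0.61841) = 39.64586°
λ₂ = λ₁ + atan2(sin θ sin δ cos φ₁, cos δ − sin φ₁ sin φ₂) = -145.56258°

145.563°W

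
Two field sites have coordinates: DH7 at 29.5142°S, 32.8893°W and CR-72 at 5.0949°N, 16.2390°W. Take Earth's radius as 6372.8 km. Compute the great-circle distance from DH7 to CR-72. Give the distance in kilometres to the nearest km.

Δφ = 34.6091°,  Δλ = 16.6503°
a = sin²(Δφ/2) + cos φ₁ cos φ₂ sin²(Δλ/2) = 0.106649
c = 2·arcsin(√a) = 0.665347 rad = 38.1216°
d = R·c = 6372.8 × 0.665347 = 4240.1 km

4240 km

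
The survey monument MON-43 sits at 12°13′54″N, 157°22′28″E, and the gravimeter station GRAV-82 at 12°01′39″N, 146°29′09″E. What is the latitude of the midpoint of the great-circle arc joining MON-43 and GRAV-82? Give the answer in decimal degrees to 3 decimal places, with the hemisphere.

12.183°N

MON-43: φ = +12.23167°, λ = +157.37444°
GRAV-82: φ = +12.02750°, λ = +146.48583°
Bx = cos φ₂ cos Δλ = 0.960439,  By = cos φ₂ sin Δλ = -0.184753
φₘ = atan2(sin φ₁ + sin φ₂, √((cos φ₁ + Bx)² + By²)) = 12.18291°
λₘ = λ₁ + atan2(By, cos φ₁ + Bx) = 151.92805°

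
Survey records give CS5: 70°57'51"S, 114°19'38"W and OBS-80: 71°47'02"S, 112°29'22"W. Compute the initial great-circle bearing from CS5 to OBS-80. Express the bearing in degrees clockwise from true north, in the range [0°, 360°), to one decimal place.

CS5: φ = -70.96417°, λ = -114.32722°
OBS-80: φ = -71.78389°, λ = -112.48944°
Δλ = 1.8378°
y = sin Δλ · cos φ₂ = 0.010025
x = cos φ₁ sin φ₂ − sin φ₁ cos φ₂ cos Δλ = -0.014458
θ = atan2(y, x) = 145.2635° → 145.2635° (mod 360°)

145.3°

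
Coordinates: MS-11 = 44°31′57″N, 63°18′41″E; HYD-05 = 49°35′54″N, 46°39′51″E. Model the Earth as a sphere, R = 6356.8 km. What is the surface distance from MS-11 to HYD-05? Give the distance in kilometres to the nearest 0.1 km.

MS-11: φ = +44.53250°, λ = +63.31139°
HYD-05: φ = +49.59833°, λ = +46.66417°
Δφ = 5.0658°,  Δλ = -16.6472°
a = sin²(Δφ/2) + cos φ₁ cos φ₂ sin²(Δλ/2) = 0.011636
c = 2·arcsin(√a) = 0.216158 rad = 12.3849°
d = R·c = 6356.8 × 0.216158 = 1374.1 km

1374.1 km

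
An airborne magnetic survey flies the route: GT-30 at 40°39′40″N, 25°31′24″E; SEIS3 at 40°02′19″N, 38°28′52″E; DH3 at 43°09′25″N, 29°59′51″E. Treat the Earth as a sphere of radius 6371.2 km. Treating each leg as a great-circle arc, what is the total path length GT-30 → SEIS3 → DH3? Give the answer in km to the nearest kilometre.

GT-30: φ = +40.66111°, λ = +25.52333°
SEIS3: φ = +40.03861°, λ = +38.48111°
DH3: φ = +43.15694°, λ = +29.99750°
GT-30→SEIS3: c = 0.172540 rad, d = 1099.29 km
SEIS3→DH3: c = 0.123299 rad, d = 785.56 km
Total = 1099.29 + 785.56 = 1884.85 km

1885 km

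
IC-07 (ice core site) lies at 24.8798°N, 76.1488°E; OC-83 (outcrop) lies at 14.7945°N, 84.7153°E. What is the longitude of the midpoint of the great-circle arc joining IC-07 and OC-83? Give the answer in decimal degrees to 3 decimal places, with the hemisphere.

Bx = cos φ₂ cos Δλ = 0.956061,  By = cos φ₂ sin Δλ = 0.144019
φₘ = atan2(sin φ₁ + sin φ₂, √((cos φ₁ + Bx)² + By²)) = 19.88831°
λₘ = λ₁ + atan2(By, cos φ₁ + Bx) = 80.56865°

80.569°E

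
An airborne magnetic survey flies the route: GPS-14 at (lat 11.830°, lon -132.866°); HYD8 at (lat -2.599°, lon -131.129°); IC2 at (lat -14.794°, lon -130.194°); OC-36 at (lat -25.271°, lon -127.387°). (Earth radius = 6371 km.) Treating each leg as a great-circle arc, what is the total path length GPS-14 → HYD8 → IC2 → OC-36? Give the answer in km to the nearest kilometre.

4177 km

GPS-14→HYD8: c = 0.253630 rad, d = 1615.88 km
HYD8→IC2: c = 0.213451 rad, d = 1359.90 km
IC2→OC-36: c = 0.188540 rad, d = 1201.19 km
Total = 1615.88 + 1359.90 + 1201.19 = 4176.96 km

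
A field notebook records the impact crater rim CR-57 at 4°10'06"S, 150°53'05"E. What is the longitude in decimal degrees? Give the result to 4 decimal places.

150° + 53′/60 + 5″/3600 = 150 + 0.88333 + 0.00139 = 150.8847°

150.8847°E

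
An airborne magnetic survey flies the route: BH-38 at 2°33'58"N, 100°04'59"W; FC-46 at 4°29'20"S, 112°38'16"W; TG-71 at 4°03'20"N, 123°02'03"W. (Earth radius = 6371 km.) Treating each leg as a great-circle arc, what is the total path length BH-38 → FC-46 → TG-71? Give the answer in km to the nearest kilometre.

3096 km

BH-38: φ = +2.56611°, λ = -100.08306°
FC-46: φ = -4.48889°, λ = -112.63778°
TG-71: φ = +4.05556°, λ = -123.03417°
BH-38→FC-46: c = 0.251200 rad, d = 1600.40 km
FC-46→TG-71: c = 0.234739 rad, d = 1495.52 km
Total = 1600.40 + 1495.52 = 3095.92 km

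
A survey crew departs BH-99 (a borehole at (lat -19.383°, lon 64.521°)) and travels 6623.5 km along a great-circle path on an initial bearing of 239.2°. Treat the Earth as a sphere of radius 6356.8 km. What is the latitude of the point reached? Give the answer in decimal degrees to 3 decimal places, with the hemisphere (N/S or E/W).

δ = d/R = 6623.5/6356.8 = 1.041955 rad
φ₂ = arcsin(sin φ₁ cos δ + cos φ₁ sin δ cos θ)
   = arcsin(-0.33188·0.50453 + 0.94332·0.86339·-0.51204) = -35.76638°
λ₂ = λ₁ + atan2(sin θ sin δ cos φ₁, cos δ − sin φ₁ sin φ₂) = -1.54196°

35.766°S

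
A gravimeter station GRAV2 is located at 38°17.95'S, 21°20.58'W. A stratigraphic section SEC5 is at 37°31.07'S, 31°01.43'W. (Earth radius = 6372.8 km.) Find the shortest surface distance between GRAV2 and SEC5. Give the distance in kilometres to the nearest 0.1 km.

GRAV2: φ = -38.29917°, λ = -21.34300°
SEC5: φ = -37.51783°, λ = -31.02383°
Δφ = 0.7813°,  Δλ = -9.6808°
a = sin²(Δφ/2) + cos φ₁ cos φ₂ sin²(Δλ/2) = 0.004478
c = 2·arcsin(√a) = 0.133943 rad = 7.6744°
d = R·c = 6372.8 × 0.133943 = 853.6 km

853.6 km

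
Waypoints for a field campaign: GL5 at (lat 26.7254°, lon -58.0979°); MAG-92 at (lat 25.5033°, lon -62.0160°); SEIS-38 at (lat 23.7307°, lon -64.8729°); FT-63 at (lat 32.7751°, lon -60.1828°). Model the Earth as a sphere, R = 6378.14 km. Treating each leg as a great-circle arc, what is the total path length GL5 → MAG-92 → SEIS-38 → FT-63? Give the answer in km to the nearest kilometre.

1871 km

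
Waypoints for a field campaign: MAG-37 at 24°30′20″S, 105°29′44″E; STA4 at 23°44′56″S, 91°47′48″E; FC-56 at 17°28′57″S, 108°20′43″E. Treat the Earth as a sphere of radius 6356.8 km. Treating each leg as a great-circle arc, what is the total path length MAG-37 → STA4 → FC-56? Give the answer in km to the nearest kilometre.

MAG-37: φ = -24.50556°, λ = +105.49556°
STA4: φ = -23.74889°, λ = +91.79667°
FC-56: φ = -17.48250°, λ = +108.34528°
MAG-37→STA4: c = 0.218513 rad, d = 1389.05 km
STA4→FC-56: c = 0.291331 rad, d = 1851.93 km
Total = 1389.05 + 1851.93 = 3240.98 km

3241 km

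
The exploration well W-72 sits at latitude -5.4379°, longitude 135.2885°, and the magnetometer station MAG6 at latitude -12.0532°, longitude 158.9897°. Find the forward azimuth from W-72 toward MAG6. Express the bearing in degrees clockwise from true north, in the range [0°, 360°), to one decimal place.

107.4°

Δλ = 23.7012°
y = sin Δλ · cos φ₂ = 0.393105
x = cos φ₁ sin φ₂ − sin φ₁ cos φ₂ cos Δλ = -0.123019
θ = atan2(y, x) = 107.3771° → 107.3771° (mod 360°)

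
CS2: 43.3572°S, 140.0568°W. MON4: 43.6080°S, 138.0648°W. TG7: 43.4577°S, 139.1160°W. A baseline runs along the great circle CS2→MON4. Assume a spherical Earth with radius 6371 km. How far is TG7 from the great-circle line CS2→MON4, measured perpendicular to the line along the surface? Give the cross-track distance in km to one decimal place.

2.5 km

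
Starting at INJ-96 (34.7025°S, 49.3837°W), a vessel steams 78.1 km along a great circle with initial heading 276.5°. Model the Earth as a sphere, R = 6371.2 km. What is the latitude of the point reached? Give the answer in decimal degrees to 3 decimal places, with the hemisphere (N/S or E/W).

δ = d/R = 78.1/6371.2 = 0.012258 rad
φ₂ = arcsin(sin φ₁ cos δ + cos φ₁ sin δ cos θ)
   = arcsin(-0.56932·0.99992 + 0.82212·0.01226·0.11320) = -34.62005°
λ₂ = λ₁ + atan2(sin θ sin δ cos φ₁, cos δ − sin φ₁ sin φ₂) = -50.23169°

34.620°S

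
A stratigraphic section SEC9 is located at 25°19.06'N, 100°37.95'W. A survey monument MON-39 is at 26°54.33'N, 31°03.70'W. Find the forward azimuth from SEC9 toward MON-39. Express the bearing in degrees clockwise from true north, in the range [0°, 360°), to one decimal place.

SEC9: φ = +25.31767°, λ = -100.63250°
MON-39: φ = +26.90550°, λ = -31.06167°
Δλ = 69.5708°
y = sin Δλ · cos φ₂ = 0.835667
x = cos φ₁ sin φ₂ − sin φ₁ cos φ₂ cos Δλ = 0.275947
θ = atan2(y, x) = 71.7261° → 71.7261° (mod 360°)

71.7°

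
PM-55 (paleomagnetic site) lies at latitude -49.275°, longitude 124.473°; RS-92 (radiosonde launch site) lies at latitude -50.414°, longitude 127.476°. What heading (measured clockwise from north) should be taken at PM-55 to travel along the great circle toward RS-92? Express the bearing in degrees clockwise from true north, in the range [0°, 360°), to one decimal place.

121.6°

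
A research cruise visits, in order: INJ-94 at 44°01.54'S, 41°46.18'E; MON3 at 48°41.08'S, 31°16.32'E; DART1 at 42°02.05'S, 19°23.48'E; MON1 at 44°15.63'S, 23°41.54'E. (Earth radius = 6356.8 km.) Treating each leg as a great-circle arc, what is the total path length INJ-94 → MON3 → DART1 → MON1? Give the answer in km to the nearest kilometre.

INJ-94: φ = -44.02567°, λ = +41.76967°
MON3: φ = -48.68467°, λ = +31.27200°
DART1: φ = -42.03417°, λ = +19.39133°
MON1: φ = -44.26050°, λ = +23.69233°
INJ-94→MON3: c = 0.150139 rad, d = 954.40 km
MON3→DART1: c = 0.185919 rad, d = 1181.85 km
DART1→MON1: c = 0.067137 rad, d = 426.78 km
Total = 954.40 + 1181.85 + 426.78 = 2563.03 km

2563 km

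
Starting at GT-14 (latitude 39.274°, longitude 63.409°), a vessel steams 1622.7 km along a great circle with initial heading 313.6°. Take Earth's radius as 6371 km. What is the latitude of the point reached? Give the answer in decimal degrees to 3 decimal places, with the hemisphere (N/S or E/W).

δ = d/R = 1622.7/6371 = 0.254701 rad
φ₂ = arcsin(sin φ₁ cos δ + cos φ₁ sin δ cos θ)
   = arcsin(0.63303·0.96774 + 0.77413·0.25196·0.68962) = 48.34108°
λ₂ = λ₁ + atan2(sin θ sin δ cos φ₁, cos δ − sin φ₁ sin φ₂) = 47.47671°

48.341°N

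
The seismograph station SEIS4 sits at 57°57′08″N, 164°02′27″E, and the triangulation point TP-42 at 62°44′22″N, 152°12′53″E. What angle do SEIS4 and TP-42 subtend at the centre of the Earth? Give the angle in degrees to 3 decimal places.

SEIS4: φ = +57.95222°, λ = +164.04083°
TP-42: φ = +62.73944°, λ = +152.21472°
Δφ = 4.7872°,  Δλ = -11.8261°
a = sin²(Δφ/2) + cos φ₁ cos φ₂ sin²(Δλ/2) = 0.004324
c = 2·arcsin(√a) = 0.131605 rad = 7.5404°

7.540°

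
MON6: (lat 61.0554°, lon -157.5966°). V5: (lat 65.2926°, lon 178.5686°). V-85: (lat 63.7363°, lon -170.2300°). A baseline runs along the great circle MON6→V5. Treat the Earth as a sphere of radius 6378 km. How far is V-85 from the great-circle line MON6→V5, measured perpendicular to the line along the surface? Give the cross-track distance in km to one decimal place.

δ₁₃ = central angle MON6→V-85 = 0.112124 rad  (haversine)
θ₁₃ = bearing MON6→V-85 = 300.121°,  θ₁₂ = bearing MON6→V5 = 301.887°
dₓₜ = R·arcsin(sin δ₁₃ · sin(θ₁₃ − θ₁₂)) = 6378·arcsin(0.11189·sin(-1.766°)) = -21.991 km
|dₓₜ| = 21.991 km

22.0 km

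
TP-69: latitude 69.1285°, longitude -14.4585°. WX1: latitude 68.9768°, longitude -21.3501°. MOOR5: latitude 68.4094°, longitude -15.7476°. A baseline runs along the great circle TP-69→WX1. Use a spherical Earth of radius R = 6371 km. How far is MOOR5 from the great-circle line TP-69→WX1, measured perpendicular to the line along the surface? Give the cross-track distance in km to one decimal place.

δ₁₃ = central angle TP-69→MOOR5 = 0.014963 rad  (haversine)
θ₁₃ = bearing TP-69→MOOR5 = 213.593°,  θ₁₂ = bearing TP-69→WX1 = 269.699°
dₓₜ = R·arcsin(sin δ₁₃ · sin(θ₁₃ − θ₁₂)) = 6371·arcsin(0.01496·sin(-56.107°)) = -79.128 km
|dₓₜ| = 79.128 km

79.1 km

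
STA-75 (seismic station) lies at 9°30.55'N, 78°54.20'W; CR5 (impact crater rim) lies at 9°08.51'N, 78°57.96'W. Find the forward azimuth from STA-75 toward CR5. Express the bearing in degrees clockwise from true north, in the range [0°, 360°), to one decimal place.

STA-75: φ = +9.50917°, λ = -78.90333°
CR5: φ = +9.14183°, λ = -78.96600°
Δλ = -0.0627°
y = sin Δλ · cos φ₂ = -0.001080
x = cos φ₁ sin φ₂ − sin φ₁ cos φ₂ cos Δλ = -0.006411
θ = atan2(y, x) = -170.4391° → 189.5609° (mod 360°)

189.6°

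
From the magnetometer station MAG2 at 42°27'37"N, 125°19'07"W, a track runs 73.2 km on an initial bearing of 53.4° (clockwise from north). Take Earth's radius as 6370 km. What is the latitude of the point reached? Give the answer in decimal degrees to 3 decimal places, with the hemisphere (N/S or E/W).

MAG2: φ = +42.46028°, λ = -125.31861°
δ = d/R = 73.2/6370 = 0.011491 rad
φ₂ = arcsin(sin φ₁ cos δ + cos φ₁ sin δ cos θ)
   = arcsin(0.67508·0.99993 + 0.73775·0.01149·0.59622) = 42.85059°
λ₂ = λ₁ + atan2(sin θ sin δ cos φ₁, cos δ − sin φ₁ sin φ₂) = -124.59762°

42.851°N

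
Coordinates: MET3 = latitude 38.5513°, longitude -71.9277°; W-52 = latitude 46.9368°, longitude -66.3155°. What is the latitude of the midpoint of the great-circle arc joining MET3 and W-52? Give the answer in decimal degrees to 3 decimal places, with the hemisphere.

Bx = cos φ₂ cos Δλ = 0.679532,  By = cos φ₂ sin Δλ = 0.066775
φₘ = atan2(sin φ₁ + sin φ₂, √((cos φ₁ + Bx)² + By²)) = 42.77816°
λₘ = λ₁ + atan2(By, cos φ₁ + Bx) = -69.31187°

42.778°N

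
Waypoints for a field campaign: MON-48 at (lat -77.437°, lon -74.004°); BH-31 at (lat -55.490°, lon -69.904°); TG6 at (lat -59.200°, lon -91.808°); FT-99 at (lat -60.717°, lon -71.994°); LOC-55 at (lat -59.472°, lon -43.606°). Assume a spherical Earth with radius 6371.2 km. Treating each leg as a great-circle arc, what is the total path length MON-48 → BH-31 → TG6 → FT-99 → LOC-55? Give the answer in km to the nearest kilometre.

MON-48→BH-31: c = 0.383890 rad, d = 2445.84 km
BH-31→TG6: c = 0.215066 rad, d = 1370.23 km
TG6→FT-99: c = 0.174450 rad, d = 1111.45 km
FT-99→LOC-55: c = 0.246031 rad, d = 1567.51 km
Total = 2445.84 + 1370.23 + 1111.45 + 1567.51 = 6495.04 km

6495 km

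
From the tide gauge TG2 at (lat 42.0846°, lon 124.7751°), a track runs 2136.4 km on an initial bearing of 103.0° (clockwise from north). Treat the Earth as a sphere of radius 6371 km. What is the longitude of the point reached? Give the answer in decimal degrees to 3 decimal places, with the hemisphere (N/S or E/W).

147.911°E

δ = d/R = 2136.4/6371 = 0.335332 rad
φ₂ = arcsin(sin φ₁ cos δ + cos φ₁ sin δ cos θ)
   = arcsin(0.67023·0.94430 + 0.74216·0.32908·-0.22495) = 35.30693°
λ₂ = λ₁ + atan2(sin θ sin δ cos φ₁, cos δ − sin φ₁ sin φ₂) = 147.91133°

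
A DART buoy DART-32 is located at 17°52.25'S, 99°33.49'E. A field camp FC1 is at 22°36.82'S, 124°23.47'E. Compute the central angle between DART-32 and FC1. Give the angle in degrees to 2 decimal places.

DART-32: φ = -17.87083°, λ = +99.55817°
FC1: φ = -22.61367°, λ = +124.39117°
Δφ = -4.7428°,  Δλ = 24.8330°
a = sin²(Δφ/2) + cos φ₁ cos φ₂ sin²(Δλ/2) = 0.042331
c = 2·arcsin(√a) = 0.414448 rad = 23.7461°

23.75°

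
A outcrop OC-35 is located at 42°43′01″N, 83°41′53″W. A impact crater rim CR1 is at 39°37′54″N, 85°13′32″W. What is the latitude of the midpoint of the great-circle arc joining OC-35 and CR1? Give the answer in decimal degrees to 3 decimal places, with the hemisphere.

41.177°N

OC-35: φ = +42.71694°, λ = -83.69806°
CR1: φ = +39.63167°, λ = -85.22556°
Bx = cos φ₂ cos Δλ = 0.769887,  By = cos φ₂ sin Δλ = -0.020530
φₘ = atan2(sin φ₁ + sin φ₂, √((cos φ₁ + Bx)² + By²)) = 41.17683°
λₘ = λ₁ + atan2(By, cos φ₁ + Bx) = -84.47980°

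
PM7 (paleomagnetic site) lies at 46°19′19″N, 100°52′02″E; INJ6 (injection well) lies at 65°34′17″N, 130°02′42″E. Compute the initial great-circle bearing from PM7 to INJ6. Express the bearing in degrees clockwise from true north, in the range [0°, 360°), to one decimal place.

PM7: φ = +46.32194°, λ = +100.86722°
INJ6: φ = +65.57139°, λ = +130.04500°
Δλ = 29.1778°
y = sin Δλ · cos φ₂ = 0.201619
x = cos φ₁ sin φ₂ − sin φ₁ cos φ₂ cos Δλ = 0.367634
θ = atan2(y, x) = 28.7414° → 28.7414° (mod 360°)

28.7°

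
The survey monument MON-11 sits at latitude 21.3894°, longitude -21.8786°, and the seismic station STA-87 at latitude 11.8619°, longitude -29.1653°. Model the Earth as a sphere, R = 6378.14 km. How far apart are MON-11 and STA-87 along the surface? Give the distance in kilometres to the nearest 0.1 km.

Δφ = -9.5275°,  Δλ = -7.2867°
a = sin²(Δφ/2) + cos φ₁ cos φ₂ sin²(Δλ/2) = 0.010576
c = 2·arcsin(√a) = 0.206048 rad = 11.8057°
d = R·c = 6378.14 × 0.206048 = 1314.2 km

1314.2 km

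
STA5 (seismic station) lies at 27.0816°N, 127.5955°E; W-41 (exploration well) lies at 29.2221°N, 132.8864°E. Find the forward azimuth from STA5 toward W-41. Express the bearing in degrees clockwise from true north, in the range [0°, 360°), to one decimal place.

Δλ = 5.2909°
y = sin Δλ · cos φ₂ = 0.080477
x = cos φ₁ sin φ₂ − sin φ₁ cos φ₂ cos Δλ = 0.039043
θ = atan2(y, x) = 64.1199° → 64.1199° (mod 360°)

64.1°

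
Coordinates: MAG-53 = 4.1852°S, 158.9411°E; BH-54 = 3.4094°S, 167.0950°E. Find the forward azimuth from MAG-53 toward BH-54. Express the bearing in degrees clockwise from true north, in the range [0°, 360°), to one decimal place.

Δλ = 8.1539°
y = sin Δλ · cos φ₂ = 0.141581
x = cos φ₁ sin φ₂ − sin φ₁ cos φ₂ cos Δλ = 0.012803
θ = atan2(y, x) = 84.8327° → 84.8327° (mod 360°)

84.8°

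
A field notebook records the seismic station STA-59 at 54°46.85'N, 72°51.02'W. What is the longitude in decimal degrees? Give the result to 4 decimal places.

72.8503°W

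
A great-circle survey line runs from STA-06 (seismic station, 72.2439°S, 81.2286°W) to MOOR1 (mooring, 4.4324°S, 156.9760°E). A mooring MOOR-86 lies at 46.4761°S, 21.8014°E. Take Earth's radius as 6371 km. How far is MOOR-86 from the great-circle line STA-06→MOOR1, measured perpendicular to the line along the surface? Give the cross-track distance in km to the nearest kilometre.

4649 km

δ₁₃ = central angle STA-06→MOOR-86 = 0.872132 rad  (haversine)
θ₁₃ = bearing STA-06→MOOR-86 = 118.810°,  θ₁₂ = bearing STA-06→MOOR1 = 238.276°
dₓₜ = R·arcsin(sin δ₁₃ · sin(θ₁₃ − θ₁₂)) = 6371·arcsin(0.76570·sin(-119.466°)) = -4649.018 km
|dₓₜ| = 4649.018 km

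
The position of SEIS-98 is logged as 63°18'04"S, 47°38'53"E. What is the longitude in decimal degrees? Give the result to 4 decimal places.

47.6481°E

47° + 38′/60 + 53″/3600 = 47 + 0.63333 + 0.01472 = 47.6481°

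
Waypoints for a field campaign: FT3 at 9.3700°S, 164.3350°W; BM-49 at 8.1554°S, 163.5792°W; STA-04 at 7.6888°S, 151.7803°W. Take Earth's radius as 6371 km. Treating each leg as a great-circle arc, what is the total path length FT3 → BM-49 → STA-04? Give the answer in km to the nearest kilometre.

FT3→BM-49: c = 0.024887 rad, d = 158.55 km
BM-49→STA-04: c = 0.204119 rad, d = 1300.44 km
Total = 158.55 + 1300.44 = 1459.00 km

1459 km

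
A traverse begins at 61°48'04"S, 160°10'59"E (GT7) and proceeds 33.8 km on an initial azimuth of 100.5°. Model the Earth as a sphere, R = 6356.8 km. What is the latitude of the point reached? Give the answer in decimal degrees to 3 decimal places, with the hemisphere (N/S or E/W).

GT7: φ = -61.80111°, λ = +160.18306°
δ = d/R = 33.8/6356.8 = 0.005317 rad
φ₂ = arcsin(sin φ₁ cos δ + cos φ₁ sin δ cos θ)
   = arcsin(-0.88131·0.99999 + 0.47253·0.00532·-0.18224) = -61.85517°
λ₂ = λ₁ + atan2(sin θ sin δ cos φ₁, cos δ − sin φ₁ sin φ₂) = 160.81810°

61.855°S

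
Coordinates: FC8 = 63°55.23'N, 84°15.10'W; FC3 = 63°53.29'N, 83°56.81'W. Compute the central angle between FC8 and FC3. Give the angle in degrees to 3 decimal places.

0.138°

FC8: φ = +63.92050°, λ = -84.25167°
FC3: φ = +63.88817°, λ = -83.94683°
Δφ = -0.0323°,  Δλ = 0.3048°
a = sin²(Δφ/2) + cos φ₁ cos φ₂ sin²(Δλ/2) = 0.000001
c = 2·arcsin(√a) = 0.002407 rad = 0.1379°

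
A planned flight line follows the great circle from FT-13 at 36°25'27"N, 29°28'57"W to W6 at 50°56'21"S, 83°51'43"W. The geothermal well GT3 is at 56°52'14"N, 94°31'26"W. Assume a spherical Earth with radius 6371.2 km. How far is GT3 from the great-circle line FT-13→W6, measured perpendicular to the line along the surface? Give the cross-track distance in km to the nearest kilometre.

4961 km

FT-13: φ = +36.42417°, λ = -29.48250°
W6: φ = -50.93917°, λ = -83.86194°
GT3: φ = +56.87056°, λ = -94.52389°
δ₁₃ = central angle FT-13→GT3 = 0.819208 rad  (haversine)
θ₁₃ = bearing FT-13→GT3 = 317.297°,  θ₁₂ = bearing FT-13→W6 = 211.294°
dₓₜ = R·arcsin(sin δ₁₃ · sin(θ₁₃ − θ₁₂)) = 6371.2·arcsin(0.73061·sin(106.004°)) = 4960.676 km
|dₓₜ| = 4960.676 km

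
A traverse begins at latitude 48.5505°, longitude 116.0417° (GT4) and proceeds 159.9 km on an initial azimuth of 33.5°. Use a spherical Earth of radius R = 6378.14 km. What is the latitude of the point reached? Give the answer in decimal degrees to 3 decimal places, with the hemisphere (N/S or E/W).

δ = d/R = 159.9/6378.14 = 0.025070 rad
φ₂ = arcsin(sin φ₁ cos δ + cos φ₁ sin δ cos θ)
   = arcsin(0.74954·0.99969 + 0.66196·0.02507·0.83389) = 49.74190°
λ₂ = λ₁ + atan2(sin θ sin δ cos φ₁, cos δ − sin φ₁ sin φ₂) = 117.26848°

49.742°N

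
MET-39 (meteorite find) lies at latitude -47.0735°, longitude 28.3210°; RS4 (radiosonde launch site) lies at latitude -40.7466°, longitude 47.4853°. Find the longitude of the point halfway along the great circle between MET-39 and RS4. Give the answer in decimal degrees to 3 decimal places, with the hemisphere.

Bx = cos φ₂ cos Δλ = 0.715618,  By = cos φ₂ sin Δλ = 0.248705
φₘ = atan2(sin φ₁ + sin φ₂, √((cos φ₁ + Bx)² + By²)) = -44.31121°
λₘ = λ₁ + atan2(By, cos φ₁ + Bx) = 38.41776°

38.418°E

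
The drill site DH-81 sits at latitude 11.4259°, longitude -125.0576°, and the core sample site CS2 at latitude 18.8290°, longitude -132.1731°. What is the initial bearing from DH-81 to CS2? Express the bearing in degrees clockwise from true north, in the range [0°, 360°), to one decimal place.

318.0°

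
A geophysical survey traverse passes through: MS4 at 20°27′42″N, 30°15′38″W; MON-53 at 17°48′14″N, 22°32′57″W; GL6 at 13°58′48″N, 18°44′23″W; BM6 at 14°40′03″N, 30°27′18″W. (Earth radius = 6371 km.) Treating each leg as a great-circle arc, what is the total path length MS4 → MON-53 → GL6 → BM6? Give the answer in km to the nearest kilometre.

2715 km

MS4: φ = +20.46167°, λ = -30.26056°
MON-53: φ = +17.80389°, λ = -22.54917°
GL6: φ = +13.98000°, λ = -18.73972°
BM6: φ = +14.66750°, λ = -30.45500°
MS4→MON-53: c = 0.135327 rad, d = 862.17 km
MON-53→GL6: c = 0.092419 rad, d = 588.80 km
GL6→BM6: c = 0.198454 rad, d = 1264.35 km
Total = 862.17 + 588.80 + 1264.35 = 2715.32 km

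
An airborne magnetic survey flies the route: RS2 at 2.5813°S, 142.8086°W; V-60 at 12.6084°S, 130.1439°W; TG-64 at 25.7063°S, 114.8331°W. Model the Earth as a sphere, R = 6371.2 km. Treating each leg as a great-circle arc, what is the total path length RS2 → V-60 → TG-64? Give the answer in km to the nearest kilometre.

RS2→V-60: c = 0.280178 rad, d = 1785.07 km
V-60→TG-64: c = 0.339937 rad, d = 2165.80 km
Total = 1785.07 + 2165.80 = 3950.88 km

3951 km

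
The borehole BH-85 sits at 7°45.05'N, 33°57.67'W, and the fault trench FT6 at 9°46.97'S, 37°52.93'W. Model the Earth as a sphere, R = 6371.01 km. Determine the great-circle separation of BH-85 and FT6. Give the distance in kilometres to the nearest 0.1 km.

1997.4 km

BH-85: φ = +7.75083°, λ = -33.96117°
FT6: φ = -9.78283°, λ = -37.88217°
Δφ = -17.5337°,  Δλ = -3.9210°
a = sin²(Δφ/2) + cos φ₁ cos φ₂ sin²(Δλ/2) = 0.024373
c = 2·arcsin(√a) = 0.313518 rad = 17.9633°
d = R·c = 6371.01 × 0.313518 = 1997.4 km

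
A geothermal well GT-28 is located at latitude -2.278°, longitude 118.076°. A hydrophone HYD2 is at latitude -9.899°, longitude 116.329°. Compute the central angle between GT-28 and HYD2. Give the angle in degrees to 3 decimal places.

Δφ = -7.6210°,  Δλ = -1.7470°
a = sin²(Δφ/2) + cos φ₁ cos φ₂ sin²(Δλ/2) = 0.004645
c = 2·arcsin(√a) = 0.136418 rad = 7.8162°

7.816°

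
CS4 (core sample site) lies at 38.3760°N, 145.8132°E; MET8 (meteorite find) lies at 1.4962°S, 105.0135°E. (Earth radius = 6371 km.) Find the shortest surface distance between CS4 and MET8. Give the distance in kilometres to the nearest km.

Δφ = -39.8722°,  Δλ = -40.7997°
a = sin²(Δφ/2) + cos φ₁ cos φ₂ sin²(Δλ/2) = 0.211480
c = 2·arcsin(√a) = 0.955697 rad = 54.7574°
d = R·c = 6371 × 0.955697 = 6088.7 km

6089 km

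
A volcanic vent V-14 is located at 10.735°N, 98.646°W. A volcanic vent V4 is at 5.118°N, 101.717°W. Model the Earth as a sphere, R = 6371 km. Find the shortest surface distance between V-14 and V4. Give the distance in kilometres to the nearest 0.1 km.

Δφ = -5.6170°,  Δλ = -3.0710°
a = sin²(Δφ/2) + cos φ₁ cos φ₂ sin²(Δλ/2) = 0.003103
c = 2·arcsin(√a) = 0.111475 rad = 6.3871°
d = R·c = 6371 × 0.111475 = 710.2 km

710.2 km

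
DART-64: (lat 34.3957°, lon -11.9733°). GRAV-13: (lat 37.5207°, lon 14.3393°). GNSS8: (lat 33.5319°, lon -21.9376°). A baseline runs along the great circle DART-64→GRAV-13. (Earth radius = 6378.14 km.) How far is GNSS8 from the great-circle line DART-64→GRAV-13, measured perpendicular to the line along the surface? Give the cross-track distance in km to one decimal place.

205.0 km

δ₁₃ = central angle DART-64→GNSS8 = 0.144965 rad  (haversine)
θ₁₃ = bearing DART-64→GNSS8 = 266.836°,  θ₁₂ = bearing DART-64→GRAV-13 = 73.981°
dₓₜ = R·arcsin(sin δ₁₃ · sin(θ₁₃ − θ₁₂)) = 6378.14·arcsin(0.14446·sin(192.855°)) = -205.030 km
|dₓₜ| = 205.030 km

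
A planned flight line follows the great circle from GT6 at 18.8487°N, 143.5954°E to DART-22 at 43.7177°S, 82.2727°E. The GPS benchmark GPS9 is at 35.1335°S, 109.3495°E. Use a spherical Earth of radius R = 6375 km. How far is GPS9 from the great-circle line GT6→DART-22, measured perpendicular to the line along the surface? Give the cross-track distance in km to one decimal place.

δ₁₃ = central angle GT6→GPS9 = 1.099709 rad  (haversine)
θ₁₃ = bearing GT6→GPS9 = 211.096°,  θ₁₂ = bearing GT6→DART-22 = 219.615°
dₓₜ = R·arcsin(sin δ₁₃ · sin(θ₁₃ − θ₁₂)) = 6375·arcsin(0.89108·sin(-8.518°)) = -843.899 km
|dₓₜ| = 843.899 km

843.9 km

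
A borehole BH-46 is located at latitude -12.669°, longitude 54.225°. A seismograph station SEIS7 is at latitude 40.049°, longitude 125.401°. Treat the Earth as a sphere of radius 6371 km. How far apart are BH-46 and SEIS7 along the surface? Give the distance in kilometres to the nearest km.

Δφ = 52.7180°,  Δλ = 71.1760°
a = sin²(Δφ/2) + cos φ₁ cos φ₂ sin²(Δλ/2) = 0.450068
c = 2·arcsin(√a) = 1.470766 rad = 84.2687°
d = R·c = 6371 × 1.470766 = 9370.2 km

9370 km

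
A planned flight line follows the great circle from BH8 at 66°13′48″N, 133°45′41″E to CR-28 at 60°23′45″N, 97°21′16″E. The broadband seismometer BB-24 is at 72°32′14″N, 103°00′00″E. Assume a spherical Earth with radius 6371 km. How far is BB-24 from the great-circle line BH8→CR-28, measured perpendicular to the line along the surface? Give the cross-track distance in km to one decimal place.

993.8 km

BH8: φ = +66.23000°, λ = +133.76139°
CR-28: φ = +60.39583°, λ = +97.35444°
BB-24: φ = +72.53722°, λ = +103.00000°
δ₁₃ = central angle BH8→BB-24 = 0.215220 rad  (haversine)
θ₁₃ = bearing BH8→BB-24 = 314.054°,  θ₁₂ = bearing BH8→CR-28 = 267.381°
dₓₜ = R·arcsin(sin δ₁₃ · sin(θ₁₃ − θ₁₂)) = 6371·arcsin(0.21356·sin(46.673°)) = 993.798 km
|dₓₜ| = 993.798 km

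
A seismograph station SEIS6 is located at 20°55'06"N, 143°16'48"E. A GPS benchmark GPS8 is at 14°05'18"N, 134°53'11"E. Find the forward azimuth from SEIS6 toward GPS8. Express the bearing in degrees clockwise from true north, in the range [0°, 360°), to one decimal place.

230.9°

SEIS6: φ = +20.91833°, λ = +143.28000°
GPS8: φ = +14.08833°, λ = +134.88639°
Δλ = -8.3936°
y = sin Δλ · cos φ₂ = -0.141582
x = cos φ₁ sin φ₂ − sin φ₁ cos φ₂ cos Δλ = -0.115215
θ = atan2(y, x) = -129.1375° → 230.8625° (mod 360°)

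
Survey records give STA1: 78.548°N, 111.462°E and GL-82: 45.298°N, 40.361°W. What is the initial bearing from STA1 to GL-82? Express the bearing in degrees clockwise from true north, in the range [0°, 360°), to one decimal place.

336.1°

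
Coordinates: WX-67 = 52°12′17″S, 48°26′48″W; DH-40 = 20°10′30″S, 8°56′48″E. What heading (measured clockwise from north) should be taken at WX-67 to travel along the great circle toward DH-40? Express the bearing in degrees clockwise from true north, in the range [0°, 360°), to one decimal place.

76.6°

WX-67: φ = -52.20472°, λ = -48.44667°
DH-40: φ = -20.17500°, λ = +8.94667°
Δλ = 57.3933°
y = sin Δλ · cos φ₂ = 0.790704
x = cos φ₁ sin φ₂ − sin φ₁ cos φ₂ cos Δλ = 0.188328
θ = atan2(y, x) = 76.6030° → 76.6030° (mod 360°)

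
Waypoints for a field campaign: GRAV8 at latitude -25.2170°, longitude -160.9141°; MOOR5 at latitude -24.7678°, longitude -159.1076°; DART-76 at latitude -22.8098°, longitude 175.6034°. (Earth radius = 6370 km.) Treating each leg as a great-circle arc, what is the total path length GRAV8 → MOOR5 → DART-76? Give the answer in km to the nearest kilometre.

GRAV8→MOOR5: c = 0.029633 rad, d = 188.76 km
MOOR5→DART-76: c = 0.404748 rad, d = 2578.25 km
Total = 188.76 + 2578.25 = 2767.01 km

2767 km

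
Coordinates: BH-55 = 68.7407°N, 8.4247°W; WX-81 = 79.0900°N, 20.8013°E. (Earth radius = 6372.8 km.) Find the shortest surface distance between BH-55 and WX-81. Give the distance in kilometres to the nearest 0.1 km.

Δφ = 10.3493°,  Δλ = 29.2260°
a = sin²(Δφ/2) + cos φ₁ cos φ₂ sin²(Δλ/2) = 0.012503
c = 2·arcsin(√a) = 0.224099 rad = 12.8399°
d = R·c = 6372.8 × 0.224099 = 1428.1 km

1428.1 km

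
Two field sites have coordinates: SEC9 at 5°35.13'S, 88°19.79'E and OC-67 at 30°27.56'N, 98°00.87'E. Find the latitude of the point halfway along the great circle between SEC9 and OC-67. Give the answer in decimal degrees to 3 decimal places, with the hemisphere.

SEC9: φ = -5.58550°, λ = +88.32983°
OC-67: φ = +30.45933°, λ = +98.01450°
Bx = cos φ₂ cos Δλ = 0.849705,  By = cos φ₂ sin Δλ = 0.145009
φₘ = atan2(sin φ₁ + sin φ₂, √((cos φ₁ + Bx)² + By²)) = 12.47985°
λₘ = λ₁ + atan2(By, cos φ₁ + Bx) = 92.82389°

12.480°N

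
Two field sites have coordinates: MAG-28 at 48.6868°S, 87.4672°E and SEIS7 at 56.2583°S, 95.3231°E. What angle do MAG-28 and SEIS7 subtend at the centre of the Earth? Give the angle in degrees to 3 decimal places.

8.944°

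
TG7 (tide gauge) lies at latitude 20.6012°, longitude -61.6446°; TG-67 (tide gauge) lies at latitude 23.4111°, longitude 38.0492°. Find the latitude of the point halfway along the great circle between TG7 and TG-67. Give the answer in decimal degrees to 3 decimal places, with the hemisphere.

32.076°N

Bx = cos φ₂ cos Δλ = -0.154521,  By = cos φ₂ sin Δλ = 0.904575
φₘ = atan2(sin φ₁ + sin φ₂, √((cos φ₁ + Bx)² + By²)) = 32.07581°
λₘ = λ₁ + atan2(By, cos φ₁ + Bx) = -12.47084°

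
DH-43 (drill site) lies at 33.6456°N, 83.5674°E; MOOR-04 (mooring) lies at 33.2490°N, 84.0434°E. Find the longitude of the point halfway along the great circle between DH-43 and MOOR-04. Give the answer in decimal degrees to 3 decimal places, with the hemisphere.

Bx = cos φ₂ cos Δλ = 0.836267,  By = cos φ₂ sin Δλ = 0.006948
φₘ = atan2(sin φ₁ + sin φ₂, √((cos φ₁ + Bx)² + By²)) = 33.44753°
λₘ = λ₁ + atan2(By, cos φ₁ + Bx) = 83.80594°

83.806°E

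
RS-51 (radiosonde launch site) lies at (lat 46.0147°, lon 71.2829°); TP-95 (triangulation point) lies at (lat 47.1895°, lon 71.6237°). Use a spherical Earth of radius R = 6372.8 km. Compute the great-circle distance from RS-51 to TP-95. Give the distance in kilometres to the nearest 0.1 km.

133.2 km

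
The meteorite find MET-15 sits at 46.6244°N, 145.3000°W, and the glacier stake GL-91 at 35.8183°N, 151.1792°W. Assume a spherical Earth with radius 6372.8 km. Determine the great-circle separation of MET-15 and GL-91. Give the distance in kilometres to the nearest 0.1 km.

Δφ = -10.8061°,  Δλ = -5.8792°
a = sin²(Δφ/2) + cos φ₁ cos φ₂ sin²(Δλ/2) = 0.010331
c = 2·arcsin(√a) = 0.203634 rad = 11.6674°
d = R·c = 6372.8 × 0.203634 = 1297.7 km

1297.7 km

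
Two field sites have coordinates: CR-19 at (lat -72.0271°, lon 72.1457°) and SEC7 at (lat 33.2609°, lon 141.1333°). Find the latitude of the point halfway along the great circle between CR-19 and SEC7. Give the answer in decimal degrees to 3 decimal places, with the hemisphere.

22.144°S

Bx = cos φ₂ cos Δλ = 0.299830,  By = cos φ₂ sin Δλ = 0.780578
φₘ = atan2(sin φ₁ + sin φ₂, √((cos φ₁ + Bx)² + By²)) = -22.14404°
λₘ = λ₁ + atan2(By, cos φ₁ + Bx) = 124.21220°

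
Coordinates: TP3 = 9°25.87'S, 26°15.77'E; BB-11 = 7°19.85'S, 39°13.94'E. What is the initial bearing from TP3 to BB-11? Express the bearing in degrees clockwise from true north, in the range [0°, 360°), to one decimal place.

TP3: φ = -9.43117°, λ = +26.26283°
BB-11: φ = -7.33083°, λ = +39.23233°
Δλ = 12.9695°
y = sin Δλ · cos φ₂ = 0.222598
x = cos φ₁ sin φ₂ − sin φ₁ cos φ₂ cos Δλ = 0.032504
θ = atan2(y, x) = 81.6924° → 81.6924° (mod 360°)

81.7°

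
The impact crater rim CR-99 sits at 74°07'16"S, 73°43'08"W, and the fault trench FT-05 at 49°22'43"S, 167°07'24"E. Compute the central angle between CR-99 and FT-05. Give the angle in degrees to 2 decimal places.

CR-99: φ = -74.12111°, λ = -73.71889°
FT-05: φ = -49.37861°, λ = +167.12333°
Δφ = 24.7425°,  Δλ = -119.1578°
a = sin²(Δφ/2) + cos φ₁ cos φ₂ sin²(Δλ/2) = 0.178362
c = 2·arcsin(√a) = 0.872026 rad = 49.9634°

49.96°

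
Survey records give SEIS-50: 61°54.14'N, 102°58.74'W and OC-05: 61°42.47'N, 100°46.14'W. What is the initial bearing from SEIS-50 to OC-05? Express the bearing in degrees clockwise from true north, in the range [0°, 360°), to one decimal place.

99.6°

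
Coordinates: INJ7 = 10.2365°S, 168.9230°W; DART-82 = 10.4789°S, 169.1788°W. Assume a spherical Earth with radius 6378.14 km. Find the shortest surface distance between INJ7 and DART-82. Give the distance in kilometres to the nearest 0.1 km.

Δφ = -0.2424°,  Δλ = -0.2558°
a = sin²(Δφ/2) + cos φ₁ cos φ₂ sin²(Δλ/2) = 0.000009
c = 2·arcsin(√a) = 0.006098 rad = 0.3494°
d = R·c = 6378.14 × 0.006098 = 38.9 km

38.9 km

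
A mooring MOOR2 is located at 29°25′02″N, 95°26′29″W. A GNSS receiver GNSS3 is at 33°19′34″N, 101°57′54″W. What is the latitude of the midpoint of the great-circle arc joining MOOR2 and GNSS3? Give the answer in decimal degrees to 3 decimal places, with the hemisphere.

31.413°N

MOOR2: φ = +29.41722°, λ = -95.44139°
GNSS3: φ = +33.32611°, λ = -101.96500°
Bx = cos φ₂ cos Δλ = 0.830147,  By = cos φ₂ sin Δλ = -0.094930
φₘ = atan2(sin φ₁ + sin φ₂, √((cos φ₁ + Bx)² + By²)) = 31.41295°
λₘ = λ₁ + atan2(By, cos φ₁ + Bx) = -98.63525°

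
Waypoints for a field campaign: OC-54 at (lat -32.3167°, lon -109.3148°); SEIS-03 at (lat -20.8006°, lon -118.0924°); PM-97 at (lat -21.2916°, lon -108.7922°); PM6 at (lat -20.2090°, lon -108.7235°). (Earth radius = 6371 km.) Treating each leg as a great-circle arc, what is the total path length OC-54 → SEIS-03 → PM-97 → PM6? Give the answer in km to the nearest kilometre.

OC-54→SEIS-03: c = 0.243019 rad, d = 1548.27 km
SEIS-03→PM-97: c = 0.151711 rad, d = 966.55 km
PM-97→PM6: c = 0.018928 rad, d = 120.59 km
Total = 1548.27 + 966.55 + 120.59 = 2635.42 km

2635 km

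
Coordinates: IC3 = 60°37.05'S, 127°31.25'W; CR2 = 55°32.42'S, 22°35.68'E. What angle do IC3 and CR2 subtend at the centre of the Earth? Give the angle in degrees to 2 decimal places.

61.46°

IC3: φ = -60.61750°, λ = -127.52083°
CR2: φ = -55.54033°, λ = +22.59467°
Δφ = 5.0772°,  Δλ = 150.1155°
a = sin²(Δφ/2) + cos φ₁ cos φ₂ sin²(Δλ/2) = 0.261120
c = 2·arcsin(√a) = 1.072694 rad = 61.4608°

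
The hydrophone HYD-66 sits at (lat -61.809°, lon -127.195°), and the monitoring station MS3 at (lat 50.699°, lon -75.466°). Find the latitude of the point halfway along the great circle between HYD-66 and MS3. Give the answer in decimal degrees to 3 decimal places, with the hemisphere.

Bx = cos φ₂ cos Δλ = 0.392313,  By = cos φ₂ sin Δλ = 0.497272
φₘ = atan2(sin φ₁ + sin φ₂, √((cos φ₁ + Bx)² + By²)) = -6.15368°
λₘ = λ₁ + atan2(By, cos φ₁ + Bx) = -97.29338°

6.154°S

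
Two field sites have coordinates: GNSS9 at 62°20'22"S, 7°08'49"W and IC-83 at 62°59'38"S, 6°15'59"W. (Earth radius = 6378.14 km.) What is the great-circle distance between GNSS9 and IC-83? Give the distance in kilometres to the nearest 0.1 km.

GNSS9: φ = -62.33944°, λ = -7.14694°
IC-83: φ = -62.99389°, λ = -6.26639°
Δφ = -0.6544°,  Δλ = 0.8806°
a = sin²(Δφ/2) + cos φ₁ cos φ₂ sin²(Δλ/2) = 0.000045
c = 2·arcsin(√a) = 0.013426 rad = 0.7693°
d = R·c = 6378.14 × 0.013426 = 85.6 km

85.6 km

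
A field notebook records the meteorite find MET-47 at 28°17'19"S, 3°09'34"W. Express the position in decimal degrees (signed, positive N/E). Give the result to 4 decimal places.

-28.2886°, -3.1594°

lat: 28.2886° S → -28.2886°
lon: 3.1594° W → -3.1594°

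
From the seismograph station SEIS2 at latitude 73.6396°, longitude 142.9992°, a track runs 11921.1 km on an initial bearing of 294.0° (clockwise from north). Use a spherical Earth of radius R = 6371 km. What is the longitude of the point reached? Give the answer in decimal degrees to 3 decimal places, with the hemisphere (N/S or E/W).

25.403°E

δ = d/R = 11921.1/6371 = 1.871151 rad
φ₂ = arcsin(sin φ₁ cos δ + cos φ₁ sin δ cos θ)
   = arcsin(0.95951·-0.29586 + 0.28168·0.95523·0.40674) = -10.04602°
λ₂ = λ₁ + atan2(sin θ sin δ cos φ₁, cos δ − sin φ₁ sin φ₂) = 25.40314°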